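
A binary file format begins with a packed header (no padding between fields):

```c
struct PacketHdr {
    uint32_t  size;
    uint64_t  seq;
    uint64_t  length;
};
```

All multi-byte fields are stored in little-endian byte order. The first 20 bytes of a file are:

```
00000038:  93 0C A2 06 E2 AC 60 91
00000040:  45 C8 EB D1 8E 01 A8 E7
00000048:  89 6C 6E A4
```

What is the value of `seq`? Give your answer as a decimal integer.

`seq` follows `size` (4 bytes), so it starts at byte offset 4 and occupies 8 bytes.
Bytes at offsets 4..11: E2 AC 60 91 45 C8 EB D1.
Little-endian stores the least-significant byte at the lowest address.
Reassemble most-significant byte first: D1 EB C8 45 91 60 AC E2 → 0xD1EBC8459160ACE2.
0xD1EBC8459160ACE2 = 15126403974571273442.

15126403974571273442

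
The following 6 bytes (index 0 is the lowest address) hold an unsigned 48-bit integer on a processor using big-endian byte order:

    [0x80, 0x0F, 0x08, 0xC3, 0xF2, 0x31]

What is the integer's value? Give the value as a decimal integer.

Big-endian: lowest address holds the most-significant byte.
The bytes are already most-significant first: 0x800F08C3F231.
0x800F08C3F231 = 140802059924017.

140802059924017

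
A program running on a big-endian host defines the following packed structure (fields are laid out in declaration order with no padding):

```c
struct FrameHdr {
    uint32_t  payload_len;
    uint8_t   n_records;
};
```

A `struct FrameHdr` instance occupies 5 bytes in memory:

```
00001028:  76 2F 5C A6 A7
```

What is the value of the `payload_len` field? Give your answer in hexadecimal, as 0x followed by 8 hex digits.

0x762F5CA6

`payload_len` is the first field, at byte offset 0, occupying 4 bytes.
Bytes at offsets 0..3: 76 2F 5C A6.
In big-endian order the high byte comes first in memory.
The bytes are already most-significant first: 0x762F5CA6.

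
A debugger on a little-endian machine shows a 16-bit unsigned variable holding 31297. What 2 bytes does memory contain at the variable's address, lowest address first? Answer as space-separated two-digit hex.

31297 in hexadecimal, padded to 16 bits, is 0x7A41.
Split into bytes (most-significant first): 7A 41.
Little-endian: lowest address holds the least-significant byte.
So at ascending addresses the bytes are 41 7A.

41 7A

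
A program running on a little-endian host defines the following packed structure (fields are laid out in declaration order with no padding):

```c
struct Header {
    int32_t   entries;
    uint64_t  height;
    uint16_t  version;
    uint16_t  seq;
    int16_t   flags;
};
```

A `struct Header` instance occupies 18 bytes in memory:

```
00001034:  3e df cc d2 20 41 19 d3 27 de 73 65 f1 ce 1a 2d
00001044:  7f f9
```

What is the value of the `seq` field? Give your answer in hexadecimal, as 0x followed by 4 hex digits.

0x2D1A

`seq` follows `entries` (4 B), `height` (8 B), `version` (2 B), so it starts at offset 4 + 8 + 2 = 14 and occupies 2 bytes.
Bytes at offsets 14..15: 1A 2D.
Little-endian stores the least-significant byte at the lowest address.
Reassemble most-significant byte first: 2D 1A → 0x2D1A.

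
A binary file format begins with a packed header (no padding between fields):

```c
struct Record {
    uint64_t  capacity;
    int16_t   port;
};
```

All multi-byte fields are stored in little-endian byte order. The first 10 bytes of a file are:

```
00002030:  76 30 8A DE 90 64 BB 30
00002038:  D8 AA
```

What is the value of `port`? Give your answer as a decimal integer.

`port` follows `capacity` (8 bytes), so it starts at byte offset 8 and occupies 2 bytes.
Bytes at offsets 8..9: D8 AA.
Little-endian: lowest address holds the least-significant byte.
Reassemble most-significant byte first: AA D8 → 0xAAD8.
Top bit is set, so as a signed 16-bit value this is 0xAAD8 − 2^16 = -21800.

-21800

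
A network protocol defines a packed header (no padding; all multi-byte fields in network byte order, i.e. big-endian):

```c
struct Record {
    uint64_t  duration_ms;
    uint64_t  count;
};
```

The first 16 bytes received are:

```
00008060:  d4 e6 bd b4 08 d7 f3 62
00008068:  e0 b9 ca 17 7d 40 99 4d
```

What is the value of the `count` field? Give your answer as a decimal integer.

`count` follows `duration_ms` (8 bytes), so it starts at byte offset 8 and occupies 8 bytes.
Bytes at offsets 8..15: E0 B9 CA 17 7D 40 99 4D.
In big-endian order the high byte comes first in memory.
The bytes are already most-significant first: 0xE0B9CA177D40994D.
0xE0B9CA177D40994D = 16193196137421773133.

16193196137421773133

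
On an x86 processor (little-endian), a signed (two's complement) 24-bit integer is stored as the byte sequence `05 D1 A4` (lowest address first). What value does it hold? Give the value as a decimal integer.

-5975803

Little-endian: lowest address holds the least-significant byte.
Reassemble most-significant byte first: A4 D1 05 → 0xA4D105.
Top bit is set, so as a signed 24-bit value this is 0xA4D105 − 2^24 = -5975803.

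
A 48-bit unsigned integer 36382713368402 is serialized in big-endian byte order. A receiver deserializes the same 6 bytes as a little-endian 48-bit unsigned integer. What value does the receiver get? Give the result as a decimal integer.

91052031743777

36382713368402 in 48-bit hexadecimal is 0x211702B4CF52.
Stored big-endian, the bytes at ascending addresses are 21 17 02 B4 CF 52.
Read back as little-endian, the first byte is least significant, giving 0x52CFB4021721.
0x52CFB4021721 = 91052031743777.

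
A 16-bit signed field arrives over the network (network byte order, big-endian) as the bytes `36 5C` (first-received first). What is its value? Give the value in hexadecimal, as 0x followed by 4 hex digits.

In big-endian order the high byte comes first in memory.
The bytes are already most-significant first: 0x365C.

0x365C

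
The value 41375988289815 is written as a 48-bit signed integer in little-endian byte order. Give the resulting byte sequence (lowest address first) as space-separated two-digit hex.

17 91 15 99 A1 25

41375988289815 in hexadecimal, padded to 48 bits, is 0x25A199159117.
Split into bytes (most-significant first): 25 A1 99 15 91 17.
Little-endian: lowest address holds the least-significant byte.
So at ascending addresses the bytes are 17 91 15 99 A1 25.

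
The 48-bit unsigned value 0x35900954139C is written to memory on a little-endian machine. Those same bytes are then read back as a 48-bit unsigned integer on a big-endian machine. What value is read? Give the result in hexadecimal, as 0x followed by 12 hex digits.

Stored little-endian, the bytes at ascending addresses are 9C 13 54 09 90 35.
Read back as big-endian, the last byte is least significant, giving 0x9C1354099035.

0x9C1354099035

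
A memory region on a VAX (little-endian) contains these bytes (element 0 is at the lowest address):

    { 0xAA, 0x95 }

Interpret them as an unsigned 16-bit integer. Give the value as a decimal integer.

Little-endian stores the least-significant byte at the lowest address.
Reassemble most-significant byte first: 95 AA → 0x95AA.
0x95AA = 38314.

38314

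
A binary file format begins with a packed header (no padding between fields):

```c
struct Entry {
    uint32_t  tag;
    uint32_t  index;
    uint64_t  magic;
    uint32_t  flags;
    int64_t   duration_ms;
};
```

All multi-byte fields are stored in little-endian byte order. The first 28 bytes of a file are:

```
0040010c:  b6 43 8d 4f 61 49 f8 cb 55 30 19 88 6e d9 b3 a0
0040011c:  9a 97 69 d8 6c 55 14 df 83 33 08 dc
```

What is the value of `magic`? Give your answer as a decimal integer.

`magic` follows `tag` (4 B), `index` (4 B), so it starts at offset 4 + 4 = 8 and occupies 8 bytes.
Bytes at offsets 8..15: 55 30 19 88 6E D9 B3 A0.
In little-endian order the low byte comes first in memory.
Reassemble most-significant byte first: A0 B3 D9 6E 88 19 30 55 → 0xA0B3D96E88193055.
0xA0B3D96E88193055 = 11579838135652659285.

11579838135652659285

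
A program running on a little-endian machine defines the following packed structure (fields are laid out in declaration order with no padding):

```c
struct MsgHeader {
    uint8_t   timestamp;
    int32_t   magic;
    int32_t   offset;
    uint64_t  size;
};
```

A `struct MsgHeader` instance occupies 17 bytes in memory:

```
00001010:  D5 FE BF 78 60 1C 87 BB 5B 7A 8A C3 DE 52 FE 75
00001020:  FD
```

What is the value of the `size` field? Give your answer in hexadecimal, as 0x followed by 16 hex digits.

0xFD75FE52DEC38A7A

`size` follows `timestamp` (1 B), `magic` (4 B), `offset` (4 B), so it starts at offset 1 + 4 + 4 = 9 and occupies 8 bytes.
Bytes at offsets 9..16: 7A 8A C3 DE 52 FE 75 FD.
Little-endian stores the least-significant byte at the lowest address.
Reassemble most-significant byte first: FD 75 FE 52 DE C3 8A 7A → 0xFD75FE52DEC38A7A.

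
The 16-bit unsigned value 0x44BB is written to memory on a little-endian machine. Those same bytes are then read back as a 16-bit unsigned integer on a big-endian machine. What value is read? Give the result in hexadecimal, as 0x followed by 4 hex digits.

0xBB44

Stored little-endian, the bytes at ascending addresses are BB 44.
Read back as big-endian, the last byte is least significant, giving 0xBB44.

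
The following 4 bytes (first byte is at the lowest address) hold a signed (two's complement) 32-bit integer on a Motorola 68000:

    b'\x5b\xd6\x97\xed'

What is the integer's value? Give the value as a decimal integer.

1540790253

Big-endian stores the most-significant byte at the lowest address.
The bytes are already most-significant first: 0x5BD697ED.
0x5BD697ED = 1540790253.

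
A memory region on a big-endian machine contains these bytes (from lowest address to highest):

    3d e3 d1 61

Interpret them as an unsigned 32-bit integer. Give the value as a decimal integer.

In big-endian order the high byte comes first in memory.
The bytes are already most-significant first: 0x3DE3D161.
0x3DE3D161 = 1038340449.

1038340449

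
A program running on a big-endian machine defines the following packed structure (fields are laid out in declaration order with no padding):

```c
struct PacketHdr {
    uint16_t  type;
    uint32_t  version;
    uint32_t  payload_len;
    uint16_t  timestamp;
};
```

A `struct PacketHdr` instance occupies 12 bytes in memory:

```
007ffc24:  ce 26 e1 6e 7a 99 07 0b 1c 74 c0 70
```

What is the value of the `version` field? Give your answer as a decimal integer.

`version` follows `type` (2 bytes), so it starts at byte offset 2 and occupies 4 bytes.
Bytes at offsets 2..5: E1 6E 7A 99.
In big-endian order the high byte comes first in memory.
The bytes are already most-significant first: 0xE16E7A99.
0xE16E7A99 = 3782113945.

3782113945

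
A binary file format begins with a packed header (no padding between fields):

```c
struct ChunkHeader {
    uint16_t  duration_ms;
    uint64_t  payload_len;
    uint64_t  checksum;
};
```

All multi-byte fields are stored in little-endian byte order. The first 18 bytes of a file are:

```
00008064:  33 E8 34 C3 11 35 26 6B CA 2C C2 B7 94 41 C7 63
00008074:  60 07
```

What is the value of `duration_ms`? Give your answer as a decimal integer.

`duration_ms` is the first field, at byte offset 0, occupying 2 bytes.
Bytes at offsets 0..1: 33 E8.
Little-endian: lowest address holds the least-significant byte.
Reassemble most-significant byte first: E8 33 → 0xE833.
0xE833 = 59443.

59443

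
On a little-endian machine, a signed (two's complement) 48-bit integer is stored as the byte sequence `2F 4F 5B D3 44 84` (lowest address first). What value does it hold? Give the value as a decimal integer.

In little-endian order the low byte comes first in memory.
Reassemble most-significant byte first: 84 44 D3 5B 4F 2F → 0x8444D35B4F2F.
Top bit is set, so as a signed 48-bit value this is 0x8444D35B4F2F − 2^48 = -136043838091473.

-136043838091473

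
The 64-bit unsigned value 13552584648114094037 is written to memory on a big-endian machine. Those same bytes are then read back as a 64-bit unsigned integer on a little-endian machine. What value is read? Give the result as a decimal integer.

15402100495253443772

13552584648114094037 in 64-bit hexadecimal is 0xBC1473EECB40BFD5.
Stored big-endian, the bytes at ascending addresses are BC 14 73 EE CB 40 BF D5.
Read back as little-endian, the first byte is least significant, giving 0xD5BF40CBEE7314BC.
0xD5BF40CBEE7314BC = 15402100495253443772.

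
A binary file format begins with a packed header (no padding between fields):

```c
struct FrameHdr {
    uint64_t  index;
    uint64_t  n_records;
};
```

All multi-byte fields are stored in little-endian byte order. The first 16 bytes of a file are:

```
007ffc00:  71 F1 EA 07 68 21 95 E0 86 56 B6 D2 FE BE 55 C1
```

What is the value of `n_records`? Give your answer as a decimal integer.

`n_records` follows `index` (8 bytes), so it starts at byte offset 8 and occupies 8 bytes.
Bytes at offsets 8..15: 86 56 B6 D2 FE BE 55 C1.
Little-endian: lowest address holds the least-significant byte.
Reassemble most-significant byte first: C1 55 BE FE D2 B6 56 86 → 0xC155BEFED2B65686.
0xC155BEFED2B65686 = 13931251024006633094.

13931251024006633094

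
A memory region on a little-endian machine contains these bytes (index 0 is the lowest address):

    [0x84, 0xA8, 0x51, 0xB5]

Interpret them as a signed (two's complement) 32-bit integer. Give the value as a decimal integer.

Little-endian stores the least-significant byte at the lowest address.
Reassemble most-significant byte first: B5 51 A8 84 → 0xB551A884.
Top bit is set, so as a signed 32-bit value this is 0xB551A884 − 2^32 = -1252939644.

-1252939644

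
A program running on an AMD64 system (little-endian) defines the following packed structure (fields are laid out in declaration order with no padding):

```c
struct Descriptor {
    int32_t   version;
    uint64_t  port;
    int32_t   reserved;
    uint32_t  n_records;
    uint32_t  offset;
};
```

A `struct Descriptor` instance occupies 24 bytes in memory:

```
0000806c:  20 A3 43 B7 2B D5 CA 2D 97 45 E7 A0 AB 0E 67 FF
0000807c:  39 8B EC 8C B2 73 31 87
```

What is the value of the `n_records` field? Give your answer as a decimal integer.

`n_records` follows `version` (4 B), `port` (8 B), `reserved` (4 B), so it starts at offset 4 + 8 + 4 = 16 and occupies 4 bytes.
Bytes at offsets 16..19: 39 8B EC 8C.
In little-endian order the low byte comes first in memory.
Reassemble most-significant byte first: 8C EC 8B 39 → 0x8CEC8B39.
0x8CEC8B39 = 2364312377.

2364312377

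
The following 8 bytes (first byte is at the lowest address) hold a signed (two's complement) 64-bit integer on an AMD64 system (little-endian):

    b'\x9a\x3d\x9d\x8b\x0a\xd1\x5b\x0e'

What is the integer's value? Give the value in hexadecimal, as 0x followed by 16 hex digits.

In little-endian order the low byte comes first in memory.
Reassemble most-significant byte first: 0E 5B D1 0A 8B 9D 3D 9A → 0x0E5BD10A8B9D3D9A.

0x0E5BD10A8B9D3D9A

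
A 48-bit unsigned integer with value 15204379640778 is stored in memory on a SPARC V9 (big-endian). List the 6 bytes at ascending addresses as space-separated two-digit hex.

0D D4 0B A5 C3 CA

15204379640778 in hexadecimal, padded to 48 bits, is 0x0DD40BA5C3CA.
Split into bytes (most-significant first): 0D D4 0B A5 C3 CA.
In big-endian order the high byte comes first in memory.
So the memory order matches the most-significant-first order: 0D D4 0B A5 C3 CA.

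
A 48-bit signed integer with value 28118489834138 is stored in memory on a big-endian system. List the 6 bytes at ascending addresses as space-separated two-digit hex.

19 92 D8 99 22 9A

28118489834138 in hexadecimal, padded to 48 bits, is 0x1992D899229A.
Split into bytes (most-significant first): 19 92 D8 99 22 9A.
Big-endian: lowest address holds the most-significant byte.
So the memory order matches the most-significant-first order: 19 92 D8 99 22 9A.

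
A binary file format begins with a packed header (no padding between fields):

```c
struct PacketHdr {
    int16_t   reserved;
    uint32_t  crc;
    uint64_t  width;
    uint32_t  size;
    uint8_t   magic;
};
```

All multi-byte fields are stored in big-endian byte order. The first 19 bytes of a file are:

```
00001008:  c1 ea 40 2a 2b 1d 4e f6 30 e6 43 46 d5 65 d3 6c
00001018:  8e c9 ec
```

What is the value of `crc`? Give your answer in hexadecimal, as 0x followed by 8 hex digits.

0x402A2B1D

`crc` follows `reserved` (2 bytes), so it starts at byte offset 2 and occupies 4 bytes.
Bytes at offsets 2..5: 40 2A 2B 1D.
Big-endian: lowest address holds the most-significant byte.
The bytes are already most-significant first: 0x402A2B1D.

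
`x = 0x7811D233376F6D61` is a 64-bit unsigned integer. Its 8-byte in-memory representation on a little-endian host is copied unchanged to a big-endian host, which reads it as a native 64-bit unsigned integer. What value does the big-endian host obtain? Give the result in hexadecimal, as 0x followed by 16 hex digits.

0x616D6F3733D21178

Stored little-endian, the bytes at ascending addresses are 61 6D 6F 37 33 D2 11 78.
Read back as big-endian, the last byte is least significant, giving 0x616D6F3733D21178.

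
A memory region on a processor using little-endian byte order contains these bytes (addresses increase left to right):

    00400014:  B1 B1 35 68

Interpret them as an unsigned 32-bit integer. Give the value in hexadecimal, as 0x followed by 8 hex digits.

In little-endian order the low byte comes first in memory.
Reassemble most-significant byte first: 68 35 B1 B1 → 0x6835B1B1.

0x6835B1B1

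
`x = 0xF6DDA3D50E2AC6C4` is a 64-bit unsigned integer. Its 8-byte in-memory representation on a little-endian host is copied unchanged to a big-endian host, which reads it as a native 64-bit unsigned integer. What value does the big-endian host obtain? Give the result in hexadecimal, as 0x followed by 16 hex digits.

0xC4C62A0ED5A3DDF6

Stored little-endian, the bytes at ascending addresses are C4 C6 2A 0E D5 A3 DD F6.
Read back as big-endian, the last byte is least significant, giving 0xC4C62A0ED5A3DDF6.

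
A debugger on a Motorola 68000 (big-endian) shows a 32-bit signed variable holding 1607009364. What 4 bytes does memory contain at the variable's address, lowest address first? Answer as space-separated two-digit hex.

5F C9 04 54

1607009364 in hexadecimal, padded to 32 bits, is 0x5FC90454.
Split into bytes (most-significant first): 5F C9 04 54.
In big-endian order the high byte comes first in memory.
So the memory order matches the most-significant-first order: 5F C9 04 54.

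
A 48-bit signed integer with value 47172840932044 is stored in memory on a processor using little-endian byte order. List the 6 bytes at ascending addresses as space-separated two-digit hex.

CC 42 6D 48 E7 2A

47172840932044 in hexadecimal, padded to 48 bits, is 0x2AE7486D42CC.
Split into bytes (most-significant first): 2A E7 48 6D 42 CC.
Little-endian: lowest address holds the least-significant byte.
So at ascending addresses the bytes are CC 42 6D 48 E7 2A.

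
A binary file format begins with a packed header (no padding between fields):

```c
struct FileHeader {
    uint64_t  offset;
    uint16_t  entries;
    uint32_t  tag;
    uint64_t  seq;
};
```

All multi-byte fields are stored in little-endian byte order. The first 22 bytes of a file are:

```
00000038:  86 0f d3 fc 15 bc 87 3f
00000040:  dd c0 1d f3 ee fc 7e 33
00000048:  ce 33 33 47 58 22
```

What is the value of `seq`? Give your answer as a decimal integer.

2474806280478143358

`seq` follows `offset` (8 B), `entries` (2 B), `tag` (4 B), so it starts at offset 8 + 2 + 4 = 14 and occupies 8 bytes.
Bytes at offsets 14..21: 7E 33 CE 33 33 47 58 22.
In little-endian order the low byte comes first in memory.
Reassemble most-significant byte first: 22 58 47 33 33 CE 33 7E → 0x2258473333CE337E.
0x2258473333CE337E = 2474806280478143358.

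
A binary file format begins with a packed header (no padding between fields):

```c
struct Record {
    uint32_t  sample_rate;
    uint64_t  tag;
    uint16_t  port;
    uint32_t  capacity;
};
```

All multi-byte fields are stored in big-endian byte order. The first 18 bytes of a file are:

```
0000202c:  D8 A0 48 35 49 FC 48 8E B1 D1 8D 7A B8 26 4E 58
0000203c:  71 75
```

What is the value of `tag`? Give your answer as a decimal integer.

5331215836605681018

`tag` follows `sample_rate` (4 bytes), so it starts at byte offset 4 and occupies 8 bytes.
Bytes at offsets 4..11: 49 FC 48 8E B1 D1 8D 7A.
Big-endian stores the most-significant byte at the lowest address.
The bytes are already most-significant first: 0x49FC488EB1D18D7A.
0x49FC488EB1D18D7A = 5331215836605681018.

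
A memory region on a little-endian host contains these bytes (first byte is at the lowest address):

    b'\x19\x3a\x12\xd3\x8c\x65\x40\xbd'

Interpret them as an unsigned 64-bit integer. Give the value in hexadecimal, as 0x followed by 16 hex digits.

0xBD40658CD3123A19

In little-endian order the low byte comes first in memory.
Reassemble most-significant byte first: BD 40 65 8C D3 12 3A 19 → 0xBD40658CD3123A19.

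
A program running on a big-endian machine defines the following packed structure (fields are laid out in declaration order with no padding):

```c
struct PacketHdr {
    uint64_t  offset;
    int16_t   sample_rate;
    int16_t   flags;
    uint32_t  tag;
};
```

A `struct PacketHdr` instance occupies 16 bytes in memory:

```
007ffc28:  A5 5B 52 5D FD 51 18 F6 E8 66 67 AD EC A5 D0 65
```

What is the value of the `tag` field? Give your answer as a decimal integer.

3970289765

`tag` follows `offset` (8 B), `sample_rate` (2 B), `flags` (2 B), so it starts at offset 8 + 2 + 2 = 12 and occupies 4 bytes.
Bytes at offsets 12..15: EC A5 D0 65.
Big-endian stores the most-significant byte at the lowest address.
The bytes are already most-significant first: 0xECA5D065.
0xECA5D065 = 3970289765.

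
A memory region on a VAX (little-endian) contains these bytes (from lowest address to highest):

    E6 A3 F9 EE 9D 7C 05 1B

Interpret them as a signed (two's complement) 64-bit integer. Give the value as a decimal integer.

Little-endian stores the least-significant byte at the lowest address.
Reassemble most-significant byte first: 1B 05 7C 9D EE F9 A3 E6 → 0x1B057C9DEEF9A3E6.
0x1B057C9DEEF9A3E6 = 1947099431668655078.

1947099431668655078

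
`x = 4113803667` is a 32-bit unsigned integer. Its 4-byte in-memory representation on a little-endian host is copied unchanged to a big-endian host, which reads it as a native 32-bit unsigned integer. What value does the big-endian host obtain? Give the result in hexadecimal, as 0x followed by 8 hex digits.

4113803667 in 32-bit hexadecimal is 0xF533A993.
Stored little-endian, the bytes at ascending addresses are 93 A9 33 F5.
Read back as big-endian, the last byte is least significant, giving 0x93A933F5.

0x93A933F5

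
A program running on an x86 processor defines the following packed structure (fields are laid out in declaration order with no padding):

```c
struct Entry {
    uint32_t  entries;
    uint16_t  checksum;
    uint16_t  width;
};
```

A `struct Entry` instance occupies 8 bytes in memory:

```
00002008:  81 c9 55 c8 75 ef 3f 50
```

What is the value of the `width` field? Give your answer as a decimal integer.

20543

`width` follows `entries` (4 B), `checksum` (2 B), so it starts at offset 4 + 2 = 6 and occupies 2 bytes.
Bytes at offsets 6..7: 3F 50.
Little-endian stores the least-significant byte at the lowest address.
Reassemble most-significant byte first: 50 3F → 0x503F.
0x503F = 20543.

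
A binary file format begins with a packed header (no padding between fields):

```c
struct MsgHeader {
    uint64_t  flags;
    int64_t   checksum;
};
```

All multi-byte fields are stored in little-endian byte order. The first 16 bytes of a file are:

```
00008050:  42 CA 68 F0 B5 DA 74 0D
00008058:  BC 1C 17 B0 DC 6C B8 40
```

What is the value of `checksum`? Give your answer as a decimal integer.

4663597109245058236

`checksum` follows `flags` (8 bytes), so it starts at byte offset 8 and occupies 8 bytes.
Bytes at offsets 8..15: BC 1C 17 B0 DC 6C B8 40.
Little-endian: lowest address holds the least-significant byte.
Reassemble most-significant byte first: 40 B8 6C DC B0 17 1C BC → 0x40B86CDCB0171CBC.
0x40B86CDCB0171CBC = 4663597109245058236.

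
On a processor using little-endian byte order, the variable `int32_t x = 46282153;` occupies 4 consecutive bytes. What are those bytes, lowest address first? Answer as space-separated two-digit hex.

A9 35 C2 02

46282153 in hexadecimal, padded to 32 bits, is 0x02C235A9.
Split into bytes (most-significant first): 02 C2 35 A9.
Little-endian: lowest address holds the least-significant byte.
So at ascending addresses the bytes are A9 35 C2 02.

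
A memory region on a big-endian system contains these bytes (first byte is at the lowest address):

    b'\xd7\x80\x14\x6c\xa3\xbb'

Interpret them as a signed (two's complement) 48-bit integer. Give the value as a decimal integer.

Big-endian: lowest address holds the most-significant byte.
The bytes are already most-significant first: 0xD780146CA3BB.
Top bit is set, so as a signed 48-bit value this is 0xD780146CA3BB − 2^48 = -44529878260805.

-44529878260805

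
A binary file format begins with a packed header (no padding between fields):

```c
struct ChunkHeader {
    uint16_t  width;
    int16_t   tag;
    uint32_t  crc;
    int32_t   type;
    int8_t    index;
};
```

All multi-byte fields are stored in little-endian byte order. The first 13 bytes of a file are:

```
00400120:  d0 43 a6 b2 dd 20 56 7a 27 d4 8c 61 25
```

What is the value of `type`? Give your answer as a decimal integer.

`type` follows `width` (2 B), `tag` (2 B), `crc` (4 B), so it starts at offset 2 + 2 + 4 = 8 and occupies 4 bytes.
Bytes at offsets 8..11: 27 D4 8C 61.
Little-endian: lowest address holds the least-significant byte.
Reassemble most-significant byte first: 61 8C D4 27 → 0x618CD427.
0x618CD427 = 1636619303.

1636619303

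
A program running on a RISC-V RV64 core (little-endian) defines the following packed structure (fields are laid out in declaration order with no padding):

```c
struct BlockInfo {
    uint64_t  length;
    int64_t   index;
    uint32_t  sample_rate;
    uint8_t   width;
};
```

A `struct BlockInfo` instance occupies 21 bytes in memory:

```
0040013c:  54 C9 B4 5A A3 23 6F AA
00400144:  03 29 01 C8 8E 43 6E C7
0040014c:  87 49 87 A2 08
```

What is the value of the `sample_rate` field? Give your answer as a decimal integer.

`sample_rate` follows `length` (8 B), `index` (8 B), so it starts at offset 8 + 8 = 16 and occupies 4 bytes.
Bytes at offsets 16..19: 87 49 87 A2.
In little-endian order the low byte comes first in memory.
Reassemble most-significant byte first: A2 87 49 87 → 0xA2874987.
0xA2874987 = 2726775175.

2726775175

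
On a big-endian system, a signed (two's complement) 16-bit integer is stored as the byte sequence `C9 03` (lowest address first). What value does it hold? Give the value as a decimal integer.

Big-endian: lowest address holds the most-significant byte.
The bytes are already most-significant first: 0xC903.
Top bit is set, so as a signed 16-bit value this is 0xC903 − 2^16 = -14077.

-14077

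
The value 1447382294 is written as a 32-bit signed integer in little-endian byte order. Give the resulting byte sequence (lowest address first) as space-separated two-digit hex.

1447382294 in hexadecimal, padded to 32 bits, is 0x56454D16.
Split into bytes (most-significant first): 56 45 4D 16.
In little-endian order the low byte comes first in memory.
So at ascending addresses the bytes are 16 4D 45 56.

16 4D 45 56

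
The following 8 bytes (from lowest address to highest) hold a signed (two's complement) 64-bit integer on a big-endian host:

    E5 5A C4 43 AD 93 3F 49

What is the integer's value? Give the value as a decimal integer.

Big-endian: lowest address holds the most-significant byte.
The bytes are already most-significant first: 0xE55AC443AD933F49.
Top bit is set, so as a signed 64-bit value this is 0xE55AC443AD933F49 − 2^64 = -1920006496166133943.

-1920006496166133943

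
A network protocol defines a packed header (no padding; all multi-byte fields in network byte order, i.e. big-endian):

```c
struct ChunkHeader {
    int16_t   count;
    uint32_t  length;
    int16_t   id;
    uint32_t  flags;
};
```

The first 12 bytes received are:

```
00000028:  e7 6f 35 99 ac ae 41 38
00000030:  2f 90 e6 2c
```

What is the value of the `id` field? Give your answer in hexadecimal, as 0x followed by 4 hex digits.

`id` follows `count` (2 B), `length` (4 B), so it starts at offset 2 + 4 = 6 and occupies 2 bytes.
Bytes at offsets 6..7: 41 38.
In big-endian order the high byte comes first in memory.
The bytes are already most-significant first: 0x4138.

0x4138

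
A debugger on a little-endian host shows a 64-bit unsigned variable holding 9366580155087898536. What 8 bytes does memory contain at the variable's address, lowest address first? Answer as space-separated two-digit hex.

A8 C7 3C 58 06 C7 FC 81

9366580155087898536 in hexadecimal, padded to 64 bits, is 0x81FCC706583CC7A8.
Split into bytes (most-significant first): 81 FC C7 06 58 3C C7 A8.
In little-endian order the low byte comes first in memory.
So at ascending addresses the bytes are A8 C7 3C 58 06 C7 FC 81.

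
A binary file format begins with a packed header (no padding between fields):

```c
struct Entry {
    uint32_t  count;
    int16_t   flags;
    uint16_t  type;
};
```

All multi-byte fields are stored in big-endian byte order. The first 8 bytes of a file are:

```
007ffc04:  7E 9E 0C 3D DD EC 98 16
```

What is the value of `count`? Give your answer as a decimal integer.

`count` is the first field, at byte offset 0, occupying 4 bytes.
Bytes at offsets 0..3: 7E 9E 0C 3D.
Big-endian: lowest address holds the most-significant byte.
The bytes are already most-significant first: 0x7E9E0C3D.
0x7E9E0C3D = 2124287037.

2124287037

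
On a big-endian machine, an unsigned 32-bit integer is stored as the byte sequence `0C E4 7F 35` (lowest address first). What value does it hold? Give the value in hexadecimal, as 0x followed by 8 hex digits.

0x0CE47F35

Big-endian: lowest address holds the most-significant byte.
The bytes are already most-significant first: 0x0CE47F35.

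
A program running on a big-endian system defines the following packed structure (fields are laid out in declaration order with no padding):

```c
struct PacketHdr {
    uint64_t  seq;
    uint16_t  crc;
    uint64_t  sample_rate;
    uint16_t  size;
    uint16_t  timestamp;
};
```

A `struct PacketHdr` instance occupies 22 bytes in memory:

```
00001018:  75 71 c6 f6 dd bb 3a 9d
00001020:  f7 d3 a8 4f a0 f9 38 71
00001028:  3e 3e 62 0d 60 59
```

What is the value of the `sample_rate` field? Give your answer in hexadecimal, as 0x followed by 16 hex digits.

`sample_rate` follows `seq` (8 B), `crc` (2 B), so it starts at offset 8 + 2 = 10 and occupies 8 bytes.
Bytes at offsets 10..17: A8 4F A0 F9 38 71 3E 3E.
Big-endian stores the most-significant byte at the lowest address.
The bytes are already most-significant first: 0xA84FA0F938713E3E.

0xA84FA0F938713E3E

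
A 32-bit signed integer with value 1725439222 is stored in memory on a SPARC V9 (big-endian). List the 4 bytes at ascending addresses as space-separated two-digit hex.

66 D8 1C F6

1725439222 in hexadecimal, padded to 32 bits, is 0x66D81CF6.
Split into bytes (most-significant first): 66 D8 1C F6.
In big-endian order the high byte comes first in memory.
So the memory order matches the most-significant-first order: 66 D8 1C F6.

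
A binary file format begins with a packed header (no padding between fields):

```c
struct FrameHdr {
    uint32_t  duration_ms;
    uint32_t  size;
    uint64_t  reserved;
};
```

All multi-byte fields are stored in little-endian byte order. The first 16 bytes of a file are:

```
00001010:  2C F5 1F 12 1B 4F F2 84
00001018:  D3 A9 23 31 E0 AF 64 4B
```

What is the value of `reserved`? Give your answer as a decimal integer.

`reserved` follows `duration_ms` (4 B), `size` (4 B), so it starts at offset 4 + 4 = 8 and occupies 8 bytes.
Bytes at offsets 8..15: D3 A9 23 31 E0 AF 64 4B.
Little-endian stores the least-significant byte at the lowest address.
Reassemble most-significant byte first: 4B 64 AF E0 31 23 A9 D3 → 0x4B64AFE03123A9D3.
0x4B64AFE03123A9D3 = 5432660427947616723.

5432660427947616723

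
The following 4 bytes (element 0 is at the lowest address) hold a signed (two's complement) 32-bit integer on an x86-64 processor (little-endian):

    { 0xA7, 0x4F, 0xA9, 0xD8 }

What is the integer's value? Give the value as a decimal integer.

-659992665

Little-endian: lowest address holds the least-significant byte.
Reassemble most-significant byte first: D8 A9 4F A7 → 0xD8A94FA7.
Top bit is set, so as a signed 32-bit value this is 0xD8A94FA7 − 2^32 = -659992665.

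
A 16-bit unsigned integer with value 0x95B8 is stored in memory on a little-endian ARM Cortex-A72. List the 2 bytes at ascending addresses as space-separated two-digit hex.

Split into bytes (most-significant first): 95 B8.
Little-endian: lowest address holds the least-significant byte.
So at ascending addresses the bytes are B8 95.

B8 95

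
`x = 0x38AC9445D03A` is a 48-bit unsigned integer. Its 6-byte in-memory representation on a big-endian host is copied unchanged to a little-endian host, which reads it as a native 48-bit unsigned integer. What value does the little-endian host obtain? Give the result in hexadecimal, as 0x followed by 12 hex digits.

Stored big-endian, the bytes at ascending addresses are 38 AC 94 45 D0 3A.
Read back as little-endian, the first byte is least significant, giving 0x3AD04594AC38.

0x3AD04594AC38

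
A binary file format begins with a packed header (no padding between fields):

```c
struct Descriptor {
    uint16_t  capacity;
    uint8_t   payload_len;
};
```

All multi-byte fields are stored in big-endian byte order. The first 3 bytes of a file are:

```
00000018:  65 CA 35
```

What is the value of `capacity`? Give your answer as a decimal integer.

`capacity` is the first field, at byte offset 0, occupying 2 bytes.
Bytes at offsets 0..1: 65 CA.
Big-endian: lowest address holds the most-significant byte.
The bytes are already most-significant first: 0x65CA.
0x65CA = 26058.

26058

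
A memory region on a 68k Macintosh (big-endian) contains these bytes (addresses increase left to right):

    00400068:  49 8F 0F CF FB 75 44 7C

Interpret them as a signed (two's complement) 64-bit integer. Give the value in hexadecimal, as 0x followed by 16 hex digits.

Big-endian stores the most-significant byte at the lowest address.
The bytes are already most-significant first: 0x498F0FCFFB75447C.

0x498F0FCFFB75447C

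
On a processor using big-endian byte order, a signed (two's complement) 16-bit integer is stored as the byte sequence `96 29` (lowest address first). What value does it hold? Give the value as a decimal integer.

-27095

Big-endian: lowest address holds the most-significant byte.
The bytes are already most-significant first: 0x9629.
Top bit is set, so as a signed 16-bit value this is 0x9629 − 2^16 = -27095.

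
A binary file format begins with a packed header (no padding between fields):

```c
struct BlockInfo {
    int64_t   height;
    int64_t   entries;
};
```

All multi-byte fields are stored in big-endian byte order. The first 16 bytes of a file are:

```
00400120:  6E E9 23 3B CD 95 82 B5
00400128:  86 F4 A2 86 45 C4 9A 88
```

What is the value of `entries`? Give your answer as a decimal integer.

`entries` follows `height` (8 bytes), so it starts at byte offset 8 and occupies 8 bytes.
Bytes at offsets 8..15: 86 F4 A2 86 45 C4 9A 88.
In big-endian order the high byte comes first in memory.
The bytes are already most-significant first: 0x86F4A28645C49A88.
Top bit is set, so as a signed 64-bit value this is 0x86F4A28645C49A88 − 2^64 = -8722167880729978232.

-8722167880729978232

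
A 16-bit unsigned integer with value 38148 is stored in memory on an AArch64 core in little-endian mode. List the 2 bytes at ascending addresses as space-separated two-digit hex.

38148 in hexadecimal, padded to 16 bits, is 0x9504.
Split into bytes (most-significant first): 95 04.
Little-endian stores the least-significant byte at the lowest address.
So at ascending addresses the bytes are 04 95.

04 95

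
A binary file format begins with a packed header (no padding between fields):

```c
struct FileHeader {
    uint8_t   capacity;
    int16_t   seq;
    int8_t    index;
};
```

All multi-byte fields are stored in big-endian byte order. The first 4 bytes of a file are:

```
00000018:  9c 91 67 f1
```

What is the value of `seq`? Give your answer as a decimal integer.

`seq` follows `capacity` (1 byte), so it starts at byte offset 1 and occupies 2 bytes.
Bytes at offsets 1..2: 91 67.
Big-endian: lowest address holds the most-significant byte.
The bytes are already most-significant first: 0x9167.
Top bit is set, so as a signed 16-bit value this is 0x9167 − 2^16 = -28313.

-28313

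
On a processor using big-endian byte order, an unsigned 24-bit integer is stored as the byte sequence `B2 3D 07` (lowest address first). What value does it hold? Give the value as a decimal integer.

Big-endian stores the most-significant byte at the lowest address.
The bytes are already most-significant first: 0xB23D07.
0xB23D07 = 11681031.

11681031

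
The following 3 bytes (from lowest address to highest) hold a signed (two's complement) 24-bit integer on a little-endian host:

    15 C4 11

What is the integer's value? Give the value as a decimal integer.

1164309

Little-endian stores the least-significant byte at the lowest address.
Reassemble most-significant byte first: 11 C4 15 → 0x11C415.
0x11C415 = 1164309.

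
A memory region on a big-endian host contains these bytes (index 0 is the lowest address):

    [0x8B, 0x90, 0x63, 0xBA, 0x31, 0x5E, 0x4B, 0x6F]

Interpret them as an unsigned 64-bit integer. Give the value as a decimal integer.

Big-endian stores the most-significant byte at the lowest address.
The bytes are already most-significant first: 0x8B9063BA315E4B6F.
0x8B9063BA315E4B6F = 10056647619261647727.

10056647619261647727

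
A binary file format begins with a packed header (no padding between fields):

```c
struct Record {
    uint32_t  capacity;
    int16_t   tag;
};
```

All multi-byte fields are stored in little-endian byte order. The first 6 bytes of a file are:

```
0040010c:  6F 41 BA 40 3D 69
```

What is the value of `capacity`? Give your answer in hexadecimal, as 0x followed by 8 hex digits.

0x40BA416F

`capacity` is the first field, at byte offset 0, occupying 4 bytes.
Bytes at offsets 0..3: 6F 41 BA 40.
In little-endian order the low byte comes first in memory.
Reassemble most-significant byte first: 40 BA 41 6F → 0x40BA416F.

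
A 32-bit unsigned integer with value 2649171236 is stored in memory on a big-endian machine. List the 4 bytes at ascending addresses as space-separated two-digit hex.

9D E7 25 24

2649171236 in hexadecimal, padded to 32 bits, is 0x9DE72524.
Split into bytes (most-significant first): 9D E7 25 24.
Big-endian stores the most-significant byte at the lowest address.
So the memory order matches the most-significant-first order: 9D E7 25 24.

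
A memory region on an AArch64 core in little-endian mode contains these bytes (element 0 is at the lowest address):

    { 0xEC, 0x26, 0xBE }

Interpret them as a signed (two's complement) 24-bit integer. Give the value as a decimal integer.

Little-endian: lowest address holds the least-significant byte.
Reassemble most-significant byte first: BE 26 EC → 0xBE26EC.
Top bit is set, so as a signed 24-bit value this is 0xBE26EC − 2^24 = -4315412.

-4315412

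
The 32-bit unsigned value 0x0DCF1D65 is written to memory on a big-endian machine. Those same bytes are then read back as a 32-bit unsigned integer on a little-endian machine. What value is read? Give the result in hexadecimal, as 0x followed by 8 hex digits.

Stored big-endian, the bytes at ascending addresses are 0D CF 1D 65.
Read back as little-endian, the first byte is least significant, giving 0x651DCF0D.

0x651DCF0D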